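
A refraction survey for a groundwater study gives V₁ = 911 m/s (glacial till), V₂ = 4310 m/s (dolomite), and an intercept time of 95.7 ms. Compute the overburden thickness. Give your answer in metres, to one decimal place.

44.6 m

θ_c = arcsin(911/4310) = 12.20°; cos θ_c = 0.9774.
tᵢ = 2h cos θ_c/V₁ ⇒ h = tᵢ·V₁/(2 cos θ_c) = 0.0957·911/(2·0.9774) = 44.60 m.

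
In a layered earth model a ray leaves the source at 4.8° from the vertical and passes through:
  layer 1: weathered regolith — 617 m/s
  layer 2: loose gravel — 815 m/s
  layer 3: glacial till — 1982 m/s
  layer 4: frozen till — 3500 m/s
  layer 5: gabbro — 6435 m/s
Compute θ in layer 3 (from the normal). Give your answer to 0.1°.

15.6°

Ray parameter p = sin 4.8° / 617 = 1.3562e-04 s/m.
sin θ_3 = p·V_3 = 1.3562e-04 × 1982 = 0.2688.
θ_3 = 15.59° from the vertical.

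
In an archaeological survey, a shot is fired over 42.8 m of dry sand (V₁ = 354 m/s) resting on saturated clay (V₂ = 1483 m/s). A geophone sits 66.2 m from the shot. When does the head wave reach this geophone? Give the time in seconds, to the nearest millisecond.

0.279 s

t = x/V₂ + 2h·√(V₂²−V₁²)/(V₁V₂).
√(V₂²−V₁²) = √(1483²−354²) = 1440.1 m/s; delay term = 2·42.8·1440.1/(354·1483) = 0.23482 s.
t = 66.2/1483 + 0.23482 = 0.27946 s.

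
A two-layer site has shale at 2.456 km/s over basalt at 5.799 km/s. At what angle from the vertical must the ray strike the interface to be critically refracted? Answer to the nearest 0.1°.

Critical incidence: sin θ_c = V₁/V₂ = 2.456/5.799 = 0.4235.
θ_c = arcsin 0.4235 = 25.06°.

25.1°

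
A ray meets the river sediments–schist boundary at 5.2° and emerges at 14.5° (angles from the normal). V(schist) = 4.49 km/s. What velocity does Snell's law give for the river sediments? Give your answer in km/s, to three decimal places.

1.625 km/s

sin 5.2° = 0.0906; sin 14.5° = 0.2504.
V₁ = V₂·(sin θ₁/sin θ₂) = 4.49·(0.0906/0.2504) = 1.625 km/s.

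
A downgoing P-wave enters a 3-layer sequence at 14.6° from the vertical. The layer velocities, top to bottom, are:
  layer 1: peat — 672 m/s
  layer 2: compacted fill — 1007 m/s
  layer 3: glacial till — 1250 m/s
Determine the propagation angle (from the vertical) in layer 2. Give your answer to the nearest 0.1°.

Ray parameter p = sin 14.6° / 672 = 3.7510e-04 s/m.
sin θ_2 = p·V_2 = 3.7510e-04 × 1007 = 0.3777.
θ_2 = 22.19° from the vertical.

22.2°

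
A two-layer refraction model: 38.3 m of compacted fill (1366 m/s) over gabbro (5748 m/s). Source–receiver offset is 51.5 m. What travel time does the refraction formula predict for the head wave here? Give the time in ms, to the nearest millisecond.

63 ms

θ_c = arcsin(V₁/V₂) = arcsin(1366/5748) = 13.75°, cos θ_c = 0.9714.
Intercept time tᵢ = 2h cos θ_c / V₁ = 2·38.3·0.9714/1366 = 0.05447 s.
t = x/V₂ + tᵢ = 51.5/5748 + 0.05447 = 0.06343 s.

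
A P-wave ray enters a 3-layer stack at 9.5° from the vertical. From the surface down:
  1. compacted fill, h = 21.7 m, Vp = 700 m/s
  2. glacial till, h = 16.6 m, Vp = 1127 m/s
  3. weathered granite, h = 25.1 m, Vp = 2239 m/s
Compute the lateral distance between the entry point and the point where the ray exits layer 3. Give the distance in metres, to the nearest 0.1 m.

Apply Snell's law at each interface; in layer i the horizontal offset is hᵢ·tan θᵢ.
Layer 1: θ = 9.50°; offset = 21.7·tan 9.50° = 3.631 m.
Layer 2: sin θ = 1127·sin 9.5°/700 = 0.2657, θ = 15.41°; offset = 16.6·tan 15.41° = 4.576 m.
Layer 3: sin θ = 2239·sin 9.5°/700 = 0.5279, θ = 31.86°; offset = 25.1·tan 31.86° = 15.602 m.
Σ offsets = 23.809 m.

23.8 m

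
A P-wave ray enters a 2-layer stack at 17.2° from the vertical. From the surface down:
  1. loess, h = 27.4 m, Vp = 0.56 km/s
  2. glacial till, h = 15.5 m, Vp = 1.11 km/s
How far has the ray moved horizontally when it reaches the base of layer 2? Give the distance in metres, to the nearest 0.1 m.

19.7 m

Apply Snell's law at each interface; in layer i the horizontal offset is hᵢ·tan θᵢ.
Layer 1: θ = 17.20°; offset = 27.4·tan 17.20° = 8.482 m.
Layer 2: sin θ = 1.11·sin 17.2°/0.56 = 0.5861, θ = 35.88°; offset = 15.5·tan 35.88° = 11.213 m.
Σ offsets = 19.695 m.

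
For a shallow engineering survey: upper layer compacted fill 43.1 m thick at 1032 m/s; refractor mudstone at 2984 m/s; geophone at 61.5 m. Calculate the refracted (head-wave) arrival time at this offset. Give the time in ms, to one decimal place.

θ_c = arcsin(V₁/V₂) = arcsin(1032/2984) = 20.23°, cos θ_c = 0.9383.
Intercept time tᵢ = 2h cos θ_c / V₁ = 2·43.1·0.9383/1032 = 0.07837 s.
t = x/V₂ + tᵢ = 61.5/2984 + 0.07837 = 0.09898 s.

99.0 ms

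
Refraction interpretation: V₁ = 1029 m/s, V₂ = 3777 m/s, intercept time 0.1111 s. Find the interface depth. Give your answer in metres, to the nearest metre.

θ_c = arcsin(1029/3777) = 15.81°; cos θ_c = 0.9622.
tᵢ = 2h cos θ_c/V₁ ⇒ h = tᵢ·V₁/(2 cos θ_c) = 0.1111·1029/(2·0.9622) = 59.41 m.

59 m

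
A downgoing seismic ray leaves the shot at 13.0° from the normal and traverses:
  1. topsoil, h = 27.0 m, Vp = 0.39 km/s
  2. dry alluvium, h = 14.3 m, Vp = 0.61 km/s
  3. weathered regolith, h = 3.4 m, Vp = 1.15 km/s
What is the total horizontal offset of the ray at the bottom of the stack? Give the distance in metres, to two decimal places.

Apply Snell's law at each interface; in layer i the horizontal offset is hᵢ·tan θᵢ.
Layer 1: θ = 13.00°; offset = 27.0·tan 13.00° = 6.2334 m.
Layer 2: sin θ = 0.61·sin 13.0°/0.39 = 0.3518, θ = 20.60°; offset = 14.3·tan 20.60° = 5.3751 m.
Layer 3: sin θ = 1.15·sin 13.0°/0.39 = 0.6633, θ = 41.55°; offset = 3.4·tan 41.55° = 3.0137 m.
Summing the layer offsets gives 14.6223 m.

14.62 m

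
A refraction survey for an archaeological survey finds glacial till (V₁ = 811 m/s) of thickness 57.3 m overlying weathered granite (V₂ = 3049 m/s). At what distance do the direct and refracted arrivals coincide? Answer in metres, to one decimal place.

150.5 m

x_cross = 2h·√((V₂+V₁)/(V₂−V₁)).
(V₂+V₁)/(V₂−V₁) = (3049+811)/(3049−811) = 1.7248; √ = 1.3133.
x_cross = 2·57.3·1.3133 = 150.50 m.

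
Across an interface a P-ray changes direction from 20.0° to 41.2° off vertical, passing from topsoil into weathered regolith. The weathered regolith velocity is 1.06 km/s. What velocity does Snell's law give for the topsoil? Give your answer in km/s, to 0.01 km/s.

0.55 km/s

sin 20.0° = 0.3420; sin 41.2° = 0.6587.
V₁ = V₂·(sin θ₁/sin θ₂) = 1.06·(0.3420/0.6587) = 0.55 km/s.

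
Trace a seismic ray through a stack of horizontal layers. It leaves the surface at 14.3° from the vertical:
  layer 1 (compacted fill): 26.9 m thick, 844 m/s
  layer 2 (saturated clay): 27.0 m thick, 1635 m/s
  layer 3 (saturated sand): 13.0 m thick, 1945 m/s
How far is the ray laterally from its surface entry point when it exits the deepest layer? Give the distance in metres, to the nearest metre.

Apply Snell's law at each interface; in layer i the horizontal offset is hᵢ·tan θᵢ.
Layer 1: θ = 14.30°; offset = 26.9·tan 14.30° = 6.857 m.
Layer 2: sin θ = 1635·sin 14.3°/844 = 0.4785, θ = 28.59°; offset = 27.0·tan 28.59° = 14.713 m.
Layer 3: sin θ = 1945·sin 14.3°/844 = 0.5692, θ = 34.70°; offset = 13.0·tan 34.70° = 9.000 m.
Total horizontal offset = 30.569 m.

31 m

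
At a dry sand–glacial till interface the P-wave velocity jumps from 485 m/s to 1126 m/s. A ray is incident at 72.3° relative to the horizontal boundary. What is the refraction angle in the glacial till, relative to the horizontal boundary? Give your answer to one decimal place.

Angle from the normal: 90° − 72.3° = 17.7°.
Snell's law: sin θ₂ = (V₂/V₁)·sin θ₁ = (1126/485)·sin 17.7° = 0.7059.
θ₂ = arcsin 0.7059 = 44.90° from the normal.
From the interface: 90° − 44.90° = 45.10°.

45.1°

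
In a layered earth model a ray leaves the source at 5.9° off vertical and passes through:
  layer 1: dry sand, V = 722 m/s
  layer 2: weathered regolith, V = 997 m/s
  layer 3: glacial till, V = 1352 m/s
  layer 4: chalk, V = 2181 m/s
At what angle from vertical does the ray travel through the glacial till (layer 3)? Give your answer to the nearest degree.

Ray parameter p = sin 5.9° / 722 = 1.4237e-04 s/m.
sin θ_3 = p·V_3 = 1.4237e-04 × 1352 = 0.1925.
θ_3 = 11.10° from the vertical.

11°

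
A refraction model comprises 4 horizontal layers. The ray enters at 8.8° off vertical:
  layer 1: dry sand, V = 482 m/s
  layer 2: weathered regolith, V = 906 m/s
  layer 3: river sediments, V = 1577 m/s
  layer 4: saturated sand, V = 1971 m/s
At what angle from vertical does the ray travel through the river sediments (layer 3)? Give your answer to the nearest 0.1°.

Ray parameter p = sin 8.8° / 482 = 3.1740e-04 s/m.
sin θ_3 = p·V_3 = 3.1740e-04 × 1577 = 0.5005.
θ_3 = 30.04° from the vertical.

30.0°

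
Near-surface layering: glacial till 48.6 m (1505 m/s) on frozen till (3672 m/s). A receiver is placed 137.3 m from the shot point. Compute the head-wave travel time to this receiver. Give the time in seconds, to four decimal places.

0.0963 s

θ_c = arcsin(V₁/V₂) = arcsin(1505/3672) = 24.20°, cos θ_c = 0.9121.
Intercept time tᵢ = 2h cos θ_c / V₁ = 2·48.6·0.9121/1505 = 0.05891 s.
t = x/V₂ + tᵢ = 137.3/3672 + 0.05891 = 0.09630 s.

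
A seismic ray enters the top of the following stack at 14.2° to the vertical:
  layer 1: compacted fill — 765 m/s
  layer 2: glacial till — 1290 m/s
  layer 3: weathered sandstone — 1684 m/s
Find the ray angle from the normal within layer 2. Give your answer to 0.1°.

Snell's law across each interface conserves sin θ / V, so sin θ_2 = V_2·sin θ₁/V₁.
sin θ_2 = 1290 × sin 14.2° / 765 = 0.4137.
θ_2 = arcsin 0.4137 = 24.43°.

24.4°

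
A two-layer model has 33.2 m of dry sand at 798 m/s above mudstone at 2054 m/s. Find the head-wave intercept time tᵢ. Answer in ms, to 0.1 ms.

θ_c = arcsin(V₁/V₂) = arcsin(798/2054) = 22.86°; cos θ_c = 0.9214.
tᵢ = 2h·cos θ_c / V₁ = 2·33.2·0.9214 / 798 = 0.07667 s.

76.7 ms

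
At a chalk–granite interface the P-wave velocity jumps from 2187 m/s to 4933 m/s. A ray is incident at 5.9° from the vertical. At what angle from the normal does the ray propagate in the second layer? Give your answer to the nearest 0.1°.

Snell's law: sin θ₂ = (V₂/V₁)·sin θ₁ = (4933/2187)·sin 5.9° = 0.2319.
θ₂ = arcsin 0.2319 = 13.41° from the normal.

13.4°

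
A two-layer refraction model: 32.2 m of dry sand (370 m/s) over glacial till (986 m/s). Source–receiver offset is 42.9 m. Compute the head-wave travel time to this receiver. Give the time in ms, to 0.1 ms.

θ_c = arcsin(V₁/V₂) = arcsin(370/986) = 22.04°, cos θ_c = 0.9269.
Intercept time tᵢ = 2h cos θ_c / V₁ = 2·32.2·0.9269/370 = 0.16133 s.
t = x/V₂ + tᵢ = 42.9/986 + 0.16133 = 0.20484 s.

204.8 ms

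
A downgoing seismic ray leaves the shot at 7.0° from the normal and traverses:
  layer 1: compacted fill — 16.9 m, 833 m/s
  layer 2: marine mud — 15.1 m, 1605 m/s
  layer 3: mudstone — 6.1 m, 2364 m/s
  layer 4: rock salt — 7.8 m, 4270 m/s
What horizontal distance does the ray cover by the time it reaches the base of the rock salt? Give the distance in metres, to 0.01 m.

14.21 m

Ray parameter p = sin 7.0° / 833 m/s = 1.4630e-04 s/m.
Layer 1: θ = 7.00°; offset = 16.9·tan 7.00° = 2.0751 m.
Layer 2: sin θ = p·1605 = 0.2348 → θ = 13.58°; offset = 15.1·tan 13.58° = 3.6477 m.
Layer 3: sin θ = p·2364 = 0.3459 → θ = 20.23°; offset = 6.1·tan 20.23° = 2.2485 m.
Layer 4: sin θ = p·4270 = 0.6247 → θ = 38.66°; offset = 7.8·tan 38.66° = 6.2402 m.
Σ offsets = 14.2115 m.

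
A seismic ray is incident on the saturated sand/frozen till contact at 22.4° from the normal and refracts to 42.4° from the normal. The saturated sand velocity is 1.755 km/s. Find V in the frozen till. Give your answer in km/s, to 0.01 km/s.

3.11 km/s

Snell's law: sin 22.4°/V₁ = sin 42.4°/V₂.
V₂ = V₁·sin 42.4°/sin 22.4° = 1.755 × 1.7695 = 3.11 km/s.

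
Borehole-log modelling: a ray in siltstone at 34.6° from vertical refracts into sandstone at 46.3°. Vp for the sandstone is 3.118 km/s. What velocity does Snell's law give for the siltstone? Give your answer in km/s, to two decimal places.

2.45 km/s

sin 34.6° = 0.5678; sin 46.3° = 0.7230.
V₁ = V₂·(sin θ₁/sin θ₂) = 3.118·(0.5678/0.7230) = 2.45 km/s.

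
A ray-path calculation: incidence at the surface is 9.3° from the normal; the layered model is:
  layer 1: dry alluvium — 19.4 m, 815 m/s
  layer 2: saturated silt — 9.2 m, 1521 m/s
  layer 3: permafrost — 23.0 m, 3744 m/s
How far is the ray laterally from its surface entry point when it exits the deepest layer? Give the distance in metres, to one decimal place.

31.6 m

p = sin θ₁/V₁ = sin 9.3°/815 = 1.9829e-04 s/m is conserved through the stack.
Layer 1: θ = 9.30°; offset = 19.4·tan 9.30° = 3.177 m.
Layer 2: sin θ = p·1521 = 0.3016 → θ = 17.55°; offset = 9.2·tan 17.55° = 2.910 m.
Layer 3: sin θ = p·3744 = 0.7424 → θ = 47.94°; offset = 23.0·tan 47.94° = 25.486 m.
Total horizontal offset = 31.573 m.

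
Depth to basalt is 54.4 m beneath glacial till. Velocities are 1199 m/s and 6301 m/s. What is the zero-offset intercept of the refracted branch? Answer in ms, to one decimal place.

θ_c = arcsin(V₁/V₂) = arcsin(1199/6301) = 10.97°; cos θ_c = 0.9817.
tᵢ = 2h·cos θ_c / V₁ = 2·54.4·0.9817 / 1199 = 0.08908 s.

89.1 ms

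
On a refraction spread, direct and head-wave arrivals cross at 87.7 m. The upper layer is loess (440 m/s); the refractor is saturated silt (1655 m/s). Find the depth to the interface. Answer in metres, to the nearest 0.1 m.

x_cross = 2h·√((V₂+V₁)/(V₂−V₁)) → h = x_cross / (2·√((V₂+V₁)/(V₂−V₁))).
√((V₂+V₁)/(V₂−V₁)) = √((1655+440)/(1655−440)) = 1.3131.
h = 87.7 / (2·1.3131) = 33.39 m.

33.4 m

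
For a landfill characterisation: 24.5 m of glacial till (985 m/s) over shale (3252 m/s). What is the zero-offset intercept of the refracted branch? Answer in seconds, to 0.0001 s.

θ_c = arcsin(V₁/V₂) = arcsin(985/3252) = 17.63°; cos θ_c = 0.9530.
tᵢ = 2h·cos θ_c / V₁ = 2·24.5·0.9530 / 985 = 0.04741 s.

0.0474 s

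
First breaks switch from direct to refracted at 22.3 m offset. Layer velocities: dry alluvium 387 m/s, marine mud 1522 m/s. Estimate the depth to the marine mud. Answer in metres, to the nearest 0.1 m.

8.6 m

x_cross = 2h·√((V₂+V₁)/(V₂−V₁)) → h = x_cross / (2·√((V₂+V₁)/(V₂−V₁))).
√((V₂+V₁)/(V₂−V₁)) = √((1522+387)/(1522−387)) = 1.2969.
h = 22.3 / (2·1.2969) = 8.60 m.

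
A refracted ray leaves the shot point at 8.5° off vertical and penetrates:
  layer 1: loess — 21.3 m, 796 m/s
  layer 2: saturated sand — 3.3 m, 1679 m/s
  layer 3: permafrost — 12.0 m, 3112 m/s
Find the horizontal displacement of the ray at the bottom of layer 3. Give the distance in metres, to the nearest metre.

13 m

Ray parameter p = sin 8.5° / 796 m/s = 1.8569e-04 s/m.
Layer 1: θ = 8.50°; offset = 21.3·tan 8.50° = 3.183 m.
Layer 2: sin θ = p·1679 = 0.3118 → θ = 18.17°; offset = 3.3·tan 18.17° = 1.083 m.
Layer 3: sin θ = p·3112 = 0.5779 → θ = 35.30°; offset = 12.0·tan 35.30° = 8.497 m.
Σ offsets = 12.763 m.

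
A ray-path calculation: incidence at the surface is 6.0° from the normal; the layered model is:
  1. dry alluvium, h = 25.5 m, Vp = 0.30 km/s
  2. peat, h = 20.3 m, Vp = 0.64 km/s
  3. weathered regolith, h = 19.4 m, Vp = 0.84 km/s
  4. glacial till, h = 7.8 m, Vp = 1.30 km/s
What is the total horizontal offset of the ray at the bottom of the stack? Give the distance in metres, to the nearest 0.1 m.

p = sin θ₁/V₁ = sin 6.0°/0.30 = 3.4843e-01 s/km is conserved through the stack.
Layer 1: θ = 6.00°; offset = 25.5·tan 6.00° = 2.680 m.
Layer 2: sin θ = p·0.64 = 0.2230 → θ = 12.88°; offset = 20.3·tan 12.88° = 4.644 m.
Layer 3: sin θ = p·0.84 = 0.2927 → θ = 17.02°; offset = 19.4·tan 17.02° = 5.938 m.
Layer 4: sin θ = p·1.30 = 0.4530 → θ = 26.93°; offset = 7.8·tan 26.93° = 3.963 m.
Σ offsets = 17.225 m.

17.2 m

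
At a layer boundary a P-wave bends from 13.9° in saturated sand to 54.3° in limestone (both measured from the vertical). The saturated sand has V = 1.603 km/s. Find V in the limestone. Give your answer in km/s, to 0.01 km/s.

5.42 km/s

Snell's law: sin 13.9°/V₁ = sin 54.3°/V₂.
V₂ = V₁·sin 54.3°/sin 13.9° = 1.603 × 3.3805 = 5.42 km/s.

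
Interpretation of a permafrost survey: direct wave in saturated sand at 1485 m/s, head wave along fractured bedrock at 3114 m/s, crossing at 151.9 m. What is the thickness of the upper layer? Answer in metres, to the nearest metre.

x_cross = 2h·√((V₂+V₁)/(V₂−V₁)) → h = x_cross / (2·√((V₂+V₁)/(V₂−V₁))).
√((V₂+V₁)/(V₂−V₁)) = √((3114+1485)/(3114−1485)) = 1.6802.
h = 151.9 / (2·1.6802) = 45.20 m.

45 m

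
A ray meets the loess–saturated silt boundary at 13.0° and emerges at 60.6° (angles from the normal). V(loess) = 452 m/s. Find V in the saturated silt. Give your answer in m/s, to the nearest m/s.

1751 m/s

sin 13.0° = 0.2250; sin 60.6° = 0.8712.
V₂ = V₁·(sin θ₂/sin θ₁) = 452·(0.8712/0.2250) = 1750.55 m/s.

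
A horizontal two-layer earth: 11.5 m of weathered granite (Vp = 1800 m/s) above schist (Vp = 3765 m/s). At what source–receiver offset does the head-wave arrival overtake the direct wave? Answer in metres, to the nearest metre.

39 m

θ_c = arcsin(1800/3765) = 28.56°, so cos θ_c = 0.8783 and tᵢ = 2h cos θ_c/V₁ = 0.0112 s.
At crossover x/V₁ = x/V₂ + tᵢ ⇒ x = tᵢ/(1/V₁ − 1/V₂) = 0.01122/(5.5556e-04 − 2.6560e-04) = 38.71 m.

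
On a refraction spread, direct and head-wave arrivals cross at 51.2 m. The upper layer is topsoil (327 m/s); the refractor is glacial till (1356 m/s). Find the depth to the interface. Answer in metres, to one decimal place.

20.0 m

x_cross = 2h·√((V₂+V₁)/(V₂−V₁)) → h = x_cross / (2·√((V₂+V₁)/(V₂−V₁))).
√((V₂+V₁)/(V₂−V₁)) = √((1356+327)/(1356−327)) = 1.2789.
h = 51.2 / (2·1.2789) = 20.02 m.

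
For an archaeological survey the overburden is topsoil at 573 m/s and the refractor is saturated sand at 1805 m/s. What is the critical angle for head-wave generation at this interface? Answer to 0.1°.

Critical incidence: sin θ_c = V₁/V₂ = 573/1805 = 0.3175.
θ_c = arcsin 0.3175 = 18.51°.

18.5°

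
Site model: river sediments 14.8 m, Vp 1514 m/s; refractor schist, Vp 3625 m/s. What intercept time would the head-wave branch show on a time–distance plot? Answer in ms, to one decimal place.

θ_c = arcsin(V₁/V₂) = arcsin(1514/3625) = 24.69°; cos θ_c = 0.9086.
tᵢ = 2h·cos θ_c / V₁ = 2·14.8·0.9086 / 1514 = 0.01776 s.

17.8 ms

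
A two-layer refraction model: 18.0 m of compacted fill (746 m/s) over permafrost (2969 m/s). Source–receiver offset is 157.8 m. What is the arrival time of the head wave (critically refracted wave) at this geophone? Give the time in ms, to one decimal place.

θ_c = arcsin(V₁/V₂) = arcsin(746/2969) = 14.55°, cos θ_c = 0.9679.
Intercept time tᵢ = 2h cos θ_c / V₁ = 2·18.0·0.9679/746 = 0.04671 s.
t = x/V₂ + tᵢ = 157.8/2969 + 0.04671 = 0.09986 s.

99.9 ms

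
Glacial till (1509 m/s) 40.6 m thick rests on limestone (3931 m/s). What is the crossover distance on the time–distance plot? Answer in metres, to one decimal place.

θ_c = arcsin(1509/3931) = 22.57°, so cos θ_c = 0.9234 and tᵢ = 2h cos θ_c/V₁ = 0.0497 s.
At crossover x/V₁ = x/V₂ + tᵢ ⇒ x = tᵢ/(1/V₁ − 1/V₂) = 0.04969/(6.6269e-04 − 2.5439e-04) = 121.69 m.

121.7 m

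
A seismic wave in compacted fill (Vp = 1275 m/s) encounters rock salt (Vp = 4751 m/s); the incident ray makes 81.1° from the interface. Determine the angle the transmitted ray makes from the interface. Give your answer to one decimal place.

54.8°

Angle from the normal: 90° − 81.1° = 8.9°.
Snell's law: sin θ₂ = (V₂/V₁)·sin θ₁ = (4751/1275)·sin 8.9° = 0.5765.
θ₂ = arcsin 0.5765 = 35.20° from the normal.
From the interface: 90° − 35.20° = 54.80°.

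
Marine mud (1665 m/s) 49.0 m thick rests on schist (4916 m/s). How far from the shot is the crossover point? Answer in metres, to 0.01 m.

139.43 m

θ_c = arcsin(1665/4916) = 19.80°, so cos θ_c = 0.9409 and tᵢ = 2h cos θ_c/V₁ = 0.0554 s.
At crossover x/V₁ = x/V₂ + tᵢ ⇒ x = tᵢ/(1/V₁ − 1/V₂) = 0.05538/(6.0060e-04 − 2.0342e-04) = 139.43 m.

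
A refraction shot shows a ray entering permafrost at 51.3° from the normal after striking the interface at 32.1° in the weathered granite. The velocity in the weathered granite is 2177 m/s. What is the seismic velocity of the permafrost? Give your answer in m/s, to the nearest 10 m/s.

Snell's law: sin 32.1°/V₁ = sin 51.3°/V₂.
V₂ = V₁·sin 51.3°/sin 32.1° = 2177 × 1.4686 = 3197.22 m/s.

3200 m/s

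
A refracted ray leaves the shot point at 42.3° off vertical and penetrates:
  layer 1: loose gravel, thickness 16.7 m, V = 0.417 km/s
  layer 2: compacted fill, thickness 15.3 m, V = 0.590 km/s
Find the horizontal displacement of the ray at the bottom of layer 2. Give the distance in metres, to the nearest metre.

63 m

p = sin θ₁/V₁ = sin 42.3°/0.417 = 1.6139e+00 s/km is conserved through the stack.
Layer 1: θ = 42.30°; offset = 16.7·tan 42.30° = 15.196 m.
Layer 2: sin θ = p·0.590 = 0.9522 → θ = 72.22°; offset = 15.3·tan 72.22° = 47.705 m.
Total horizontal offset = 62.900 m.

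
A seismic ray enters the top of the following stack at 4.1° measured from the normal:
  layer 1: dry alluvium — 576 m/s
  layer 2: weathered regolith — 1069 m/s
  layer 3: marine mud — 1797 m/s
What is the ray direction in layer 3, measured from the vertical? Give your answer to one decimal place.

12.9°

Ray parameter p = sin 4.1° / 576 = 1.2413e-04 s/m.
sin θ_3 = p·V_3 = 1.2413e-04 × 1797 = 0.2231.
θ_3 = 12.89° from the vertical.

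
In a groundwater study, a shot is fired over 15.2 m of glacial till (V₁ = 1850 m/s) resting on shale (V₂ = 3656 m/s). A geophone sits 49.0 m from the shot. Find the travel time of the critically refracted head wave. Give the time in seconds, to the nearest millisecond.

θ_c = arcsin(V₁/V₂) = arcsin(1850/3656) = 30.40°, cos θ_c = 0.8625.
Intercept time tᵢ = 2h cos θ_c / V₁ = 2·15.2·0.8625/1850 = 0.01417 s.
t = x/V₂ + tᵢ = 49.0/3656 + 0.01417 = 0.02758 s.

0.028 s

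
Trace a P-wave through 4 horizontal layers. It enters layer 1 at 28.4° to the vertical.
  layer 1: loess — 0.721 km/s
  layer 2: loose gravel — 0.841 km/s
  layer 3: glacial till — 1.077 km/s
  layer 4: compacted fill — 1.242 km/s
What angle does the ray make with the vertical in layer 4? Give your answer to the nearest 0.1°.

Snell's law across each interface conserves sin θ / V, so sin θ_4 = V_4·sin θ₁/V₁.
sin θ_4 = 1.242 × sin 28.4° / 0.721 = 0.8193.
θ_4 = arcsin 0.8193 = 55.02°.

55.0°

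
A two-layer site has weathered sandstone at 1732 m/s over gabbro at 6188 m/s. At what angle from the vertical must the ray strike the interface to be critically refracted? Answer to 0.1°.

16.3°

At critical incidence the refracted ray runs along the interface (θ₂ = 90°), so sin θ_c = V₁/V₂.
θ_c = arcsin(1732/6188) = arcsin 0.2799 = 16.25°.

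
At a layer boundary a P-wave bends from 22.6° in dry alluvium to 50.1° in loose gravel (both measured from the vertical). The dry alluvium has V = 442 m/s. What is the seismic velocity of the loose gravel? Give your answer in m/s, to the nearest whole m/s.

882 m/s

sin 22.6° = 0.3843; sin 50.1° = 0.7672.
V₂ = V₁·(sin θ₂/sin θ₁) = 442·(0.7672/0.3843) = 882.36 m/s.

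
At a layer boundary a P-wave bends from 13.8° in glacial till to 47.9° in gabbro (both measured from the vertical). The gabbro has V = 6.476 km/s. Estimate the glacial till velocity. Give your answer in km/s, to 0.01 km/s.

sin 13.8° = 0.2385; sin 47.9° = 0.7420.
V₁ = V₂·(sin θ₁/sin θ₂) = 6.476·(0.2385/0.7420) = 2.08 km/s.

2.08 km/s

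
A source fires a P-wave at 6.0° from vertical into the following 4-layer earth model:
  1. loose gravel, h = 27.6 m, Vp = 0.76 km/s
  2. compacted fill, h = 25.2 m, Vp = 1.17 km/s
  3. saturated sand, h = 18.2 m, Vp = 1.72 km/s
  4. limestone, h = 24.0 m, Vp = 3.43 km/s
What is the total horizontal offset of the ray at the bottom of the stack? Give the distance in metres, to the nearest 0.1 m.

p = sin θ₁/V₁ = sin 6.0°/0.76 = 1.3754e-01 s/km is conserved through the stack.
Layer 1: θ = 6.00°; offset = 27.6·tan 6.00° = 2.901 m.
Layer 2: sin θ = p·1.17 = 0.1609 → θ = 9.26°; offset = 25.2·tan 9.26° = 4.109 m.
Layer 3: sin θ = p·1.72 = 0.2366 → θ = 13.68°; offset = 18.2·tan 13.68° = 4.431 m.
Layer 4: sin θ = p·3.43 = 0.4718 → θ = 28.15°; offset = 24.0·tan 28.15° = 12.841 m.
Σ offsets = 24.282 m.

24.3 m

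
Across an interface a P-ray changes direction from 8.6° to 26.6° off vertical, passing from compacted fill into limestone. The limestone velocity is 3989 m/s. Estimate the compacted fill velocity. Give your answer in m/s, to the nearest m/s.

Snell's law: sin 8.6°/V₁ = sin 26.6°/V₂.
V₁ = V₂·sin 8.6°/sin 26.6° = 3989 × 0.3340 = 1332.18 m/s.

1332 m/s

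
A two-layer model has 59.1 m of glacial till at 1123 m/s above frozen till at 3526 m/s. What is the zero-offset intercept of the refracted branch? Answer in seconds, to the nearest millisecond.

tᵢ = 2h·√(V₂²−V₁²)/(V₁V₂).
√(V₂²−V₁²) = √(3526²−1123²) = 3342.4 m/s.
tᵢ = 2·59.1·3342.4/(1123·3526) = 0.09977 s.

0.100 s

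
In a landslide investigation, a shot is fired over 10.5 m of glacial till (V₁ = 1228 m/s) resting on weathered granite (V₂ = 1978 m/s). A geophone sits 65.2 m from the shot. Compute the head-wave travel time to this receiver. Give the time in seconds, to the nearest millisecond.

0.046 s

θ_c = arcsin(V₁/V₂) = arcsin(1228/1978) = 38.38°, cos θ_c = 0.7839.
Intercept time tᵢ = 2h cos θ_c / V₁ = 2·10.5·0.7839/1228 = 0.01341 s.
t = x/V₂ + tᵢ = 65.2/1978 + 0.01341 = 0.04637 s.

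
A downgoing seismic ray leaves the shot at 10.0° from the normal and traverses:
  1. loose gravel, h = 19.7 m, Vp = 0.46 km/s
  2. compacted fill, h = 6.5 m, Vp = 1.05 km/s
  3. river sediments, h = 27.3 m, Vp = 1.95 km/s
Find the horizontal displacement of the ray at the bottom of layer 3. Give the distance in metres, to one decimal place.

Apply Snell's law at each interface; in layer i the horizontal offset is hᵢ·tan θᵢ.
Layer 1: θ = 10.00°; offset = 19.7·tan 10.00° = 3.474 m.
Layer 2: sin θ = 1.05·sin 10.0°/0.46 = 0.3964, θ = 23.35°; offset = 6.5·tan 23.35° = 2.806 m.
Layer 3: sin θ = 1.95·sin 10.0°/0.46 = 0.7361, θ = 47.40°; offset = 27.3·tan 47.40° = 29.690 m.
Summing the layer offsets gives 35.970 m.

36.0 m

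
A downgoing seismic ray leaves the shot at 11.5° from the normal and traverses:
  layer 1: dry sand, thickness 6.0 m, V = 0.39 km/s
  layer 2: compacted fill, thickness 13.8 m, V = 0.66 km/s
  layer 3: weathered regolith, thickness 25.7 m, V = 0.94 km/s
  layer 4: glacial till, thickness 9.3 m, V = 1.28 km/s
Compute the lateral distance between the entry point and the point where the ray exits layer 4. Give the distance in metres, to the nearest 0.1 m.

28.3 m

p = sin θ₁/V₁ = sin 11.5°/0.39 = 5.1120e-01 s/km is conserved through the stack.
Layer 1: θ = 11.50°; offset = 6.0·tan 11.50° = 1.221 m.
Layer 2: sin θ = p·0.66 = 0.3374 → θ = 19.72°; offset = 13.8·tan 19.72° = 4.946 m.
Layer 3: sin θ = p·0.94 = 0.4805 → θ = 28.72°; offset = 25.7·tan 28.72° = 14.082 m.
Layer 4: sin θ = p·1.28 = 0.6543 → θ = 40.87°; offset = 9.3·tan 40.87° = 8.047 m.
Σ offsets = 28.296 m.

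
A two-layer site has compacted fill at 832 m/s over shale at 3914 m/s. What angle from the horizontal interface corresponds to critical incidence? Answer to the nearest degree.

78°

Critical incidence: sin θ_c = V₁/V₂ = 832/3914 = 0.2126.
θ_c = arcsin 0.2126 = 12.27°.
Measured from the interface: 90° − 12.27° = 77.73°.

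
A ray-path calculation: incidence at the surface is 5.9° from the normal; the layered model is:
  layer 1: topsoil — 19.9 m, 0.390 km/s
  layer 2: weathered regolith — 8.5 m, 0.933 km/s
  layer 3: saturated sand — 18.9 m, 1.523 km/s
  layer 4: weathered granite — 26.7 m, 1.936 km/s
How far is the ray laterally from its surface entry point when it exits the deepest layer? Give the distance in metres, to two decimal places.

Apply Snell's law at each interface; in layer i the horizontal offset is hᵢ·tan θᵢ.
Layer 1: θ = 5.90°; offset = 19.9·tan 5.90° = 2.0565 m.
Layer 2: sin θ = 0.933·sin 5.9°/0.390 = 0.2459, θ = 14.24°; offset = 8.5·tan 14.24° = 2.1565 m.
Layer 3: sin θ = 1.523·sin 5.9°/0.390 = 0.4014, θ = 23.67°; offset = 18.9·tan 23.67° = 8.2835 m.
Layer 4: sin θ = 1.936·sin 5.9°/0.390 = 0.5103, θ = 30.68°; offset = 26.7·tan 30.68° = 15.8420 m.
Summing the layer offsets gives 28.3384 m.

28.34 m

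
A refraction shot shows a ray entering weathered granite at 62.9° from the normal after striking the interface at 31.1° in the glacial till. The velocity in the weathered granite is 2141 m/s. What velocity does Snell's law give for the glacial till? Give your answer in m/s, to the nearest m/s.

sin 31.1° = 0.5165; sin 62.9° = 0.8902.
V₁ = V₂·(sin θ₁/sin θ₂) = 2141·(0.5165/0.8902) = 1242.28 m/s.

1242 m/s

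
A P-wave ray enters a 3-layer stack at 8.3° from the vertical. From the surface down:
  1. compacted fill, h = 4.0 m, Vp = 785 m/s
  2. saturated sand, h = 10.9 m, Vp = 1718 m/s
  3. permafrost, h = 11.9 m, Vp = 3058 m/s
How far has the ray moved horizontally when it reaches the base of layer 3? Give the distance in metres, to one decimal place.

12.3 m

Apply Snell's law at each interface; in layer i the horizontal offset is hᵢ·tan θᵢ.
Layer 1: θ = 8.30°; offset = 4.0·tan 8.30° = 0.584 m.
Layer 2: sin θ = 1718·sin 8.3°/785 = 0.3159, θ = 18.42°; offset = 10.9·tan 18.42° = 3.630 m.
Layer 3: sin θ = 3058·sin 8.3°/785 = 0.5623, θ = 34.22°; offset = 11.9·tan 34.22° = 8.093 m.
Summing the layer offsets gives 12.306 m.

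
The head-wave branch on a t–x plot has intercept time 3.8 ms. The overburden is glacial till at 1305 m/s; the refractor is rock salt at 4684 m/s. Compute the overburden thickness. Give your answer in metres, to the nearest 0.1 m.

2.6 m

θ_c = arcsin(1305/4684) = 16.18°; cos θ_c = 0.9604.
tᵢ = 2h cos θ_c/V₁ ⇒ h = tᵢ·V₁/(2 cos θ_c) = 0.0038·1305/(2·0.9604) = 2.58 m.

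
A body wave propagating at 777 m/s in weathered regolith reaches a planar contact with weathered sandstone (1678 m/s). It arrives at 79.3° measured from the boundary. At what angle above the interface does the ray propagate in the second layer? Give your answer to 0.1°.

66.4°

Convert to the normal: θ₁ = 90° − 79.3° = 10.7°.
sin θ₁/V₁ = sin θ₂/V₂ ⇒ sin θ₂ = 1678·sin 10.7°/777 = 1678·0.1857/777 = 0.4010.
θ₂ = arcsin 0.4010 = 23.64° from the normal.
From the interface: 90° − 23.64° = 66.36°.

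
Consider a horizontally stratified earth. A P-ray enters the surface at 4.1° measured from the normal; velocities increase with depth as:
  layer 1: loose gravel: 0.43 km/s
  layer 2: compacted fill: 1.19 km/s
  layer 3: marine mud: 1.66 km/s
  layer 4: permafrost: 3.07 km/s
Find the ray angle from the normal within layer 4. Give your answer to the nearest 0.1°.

30.7°

Snell's law across each interface conserves sin θ / V, so sin θ_4 = V_4·sin θ₁/V₁.
sin θ_4 = 3.07 × sin 4.1° / 0.43 = 0.5105.
θ_4 = 30.69° from the vertical.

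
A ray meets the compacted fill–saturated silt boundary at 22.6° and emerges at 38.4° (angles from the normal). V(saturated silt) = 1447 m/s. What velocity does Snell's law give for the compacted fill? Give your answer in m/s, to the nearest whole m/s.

sin 22.6° = 0.3843; sin 38.4° = 0.6211.
V₁ = V₂·(sin θ₁/sin θ₂) = 1447·(0.3843/0.6211) = 895.24 m/s.

895 m/s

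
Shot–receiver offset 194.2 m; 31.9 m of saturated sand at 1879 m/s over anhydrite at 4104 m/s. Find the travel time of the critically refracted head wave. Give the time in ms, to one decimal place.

t = x/V₂ + 2h·√(V₂²−V₁²)/(V₁V₂).
√(V₂²−V₁²) = √(4104²−1879²) = 3648.6 m/s; delay term = 2·31.9·3648.6/(1879·4104) = 0.03019 s.
t = 194.2/4104 + 0.03019 = 0.07751 s.

77.5 ms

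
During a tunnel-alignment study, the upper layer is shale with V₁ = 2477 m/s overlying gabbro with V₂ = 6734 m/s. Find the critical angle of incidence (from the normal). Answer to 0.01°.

Critical incidence: sin θ_c = V₁/V₂ = 2477/6734 = 0.3678.
θ_c = arcsin 0.3678 = 21.58°.

21.58°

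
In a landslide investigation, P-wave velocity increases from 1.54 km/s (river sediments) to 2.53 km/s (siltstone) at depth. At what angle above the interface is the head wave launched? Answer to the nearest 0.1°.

52.5°

At critical incidence the refracted ray runs along the interface (θ₂ = 90°), so sin θ_c = V₁/V₂.
θ_c = arcsin(1.54/2.53) = arcsin 0.6087 = 37.50°.
Measured from the interface: 90° − 37.50° = 52.50°.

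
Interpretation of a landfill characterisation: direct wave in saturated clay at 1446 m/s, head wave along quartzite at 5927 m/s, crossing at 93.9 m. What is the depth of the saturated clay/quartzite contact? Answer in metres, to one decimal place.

h = (x_cross/2)·√((V₂−V₁)/(V₂+V₁)).
(V₂−V₁)/(V₂+V₁) = (5927−1446)/(5927+1446) = 0.6078; √ = 0.7796.
h = (93.9/2)·0.7796 = 36.60 m.

36.6 m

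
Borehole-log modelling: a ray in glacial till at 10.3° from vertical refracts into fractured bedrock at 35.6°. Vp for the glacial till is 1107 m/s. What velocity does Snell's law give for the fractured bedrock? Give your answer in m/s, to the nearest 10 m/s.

Snell's law: sin 10.3°/V₁ = sin 35.6°/V₂.
V₂ = V₁·sin 35.6°/sin 10.3° = 1107 × 3.2557 = 3604.04 m/s.

3600 m/s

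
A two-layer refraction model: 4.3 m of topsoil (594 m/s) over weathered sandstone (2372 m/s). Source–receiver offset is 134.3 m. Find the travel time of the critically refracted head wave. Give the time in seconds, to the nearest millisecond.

t = x/V₂ + 2h·√(V₂²−V₁²)/(V₁V₂).
√(V₂²−V₁²) = √(2372²−594²) = 2296.4 m/s; delay term = 2·4.3·2296.4/(594·2372) = 0.01402 s.
t = 134.3/2372 + 0.01402 = 0.07064 s.

0.071 s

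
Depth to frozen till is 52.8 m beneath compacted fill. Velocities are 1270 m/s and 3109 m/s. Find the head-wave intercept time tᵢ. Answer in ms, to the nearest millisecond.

76 ms

tᵢ = 2h·√(V₂²−V₁²)/(V₁V₂).
√(V₂²−V₁²) = √(3109²−1270²) = 2837.8 m/s.
tᵢ = 2·52.8·2837.8/(1270·3109) = 0.07590 s.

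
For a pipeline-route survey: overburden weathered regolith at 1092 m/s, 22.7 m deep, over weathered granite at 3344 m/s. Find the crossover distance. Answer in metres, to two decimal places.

x_cross = 2h·√((V₂+V₁)/(V₂−V₁)).
(V₂+V₁)/(V₂−V₁) = (3344+1092)/(3344−1092) = 1.9698; √ = 1.4035.
x_cross = 2·22.7·1.4035 = 63.72 m.

63.72 m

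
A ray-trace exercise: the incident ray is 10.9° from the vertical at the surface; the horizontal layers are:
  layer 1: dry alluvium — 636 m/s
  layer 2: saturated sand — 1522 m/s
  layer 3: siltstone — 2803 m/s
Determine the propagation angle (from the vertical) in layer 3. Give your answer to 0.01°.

Snell's law across each interface conserves sin θ / V, so sin θ_3 = V_3·sin θ₁/V₁.
sin θ_3 = 2803 × sin 10.9° / 636 = 0.8334.
θ_3 = arcsin 0.8334 = 56.45°.

56.45°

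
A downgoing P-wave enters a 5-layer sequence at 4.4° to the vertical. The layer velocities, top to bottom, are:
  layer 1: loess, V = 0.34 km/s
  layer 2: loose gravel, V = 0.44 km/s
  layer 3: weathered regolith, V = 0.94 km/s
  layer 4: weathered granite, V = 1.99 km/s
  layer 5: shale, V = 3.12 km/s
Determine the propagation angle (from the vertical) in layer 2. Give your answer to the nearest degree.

6°

Ray parameter p = sin 4.4° / 0.34 = 2.2564e-01 s/km.
sin θ_2 = p·V_2 = 2.2564e-01 × 0.44 = 0.0993.
θ_2 = 5.70° from the vertical.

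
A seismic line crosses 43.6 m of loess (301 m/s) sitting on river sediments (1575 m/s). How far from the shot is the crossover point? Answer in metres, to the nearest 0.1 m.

105.8 m

x_cross = 2h·√((V₂+V₁)/(V₂−V₁)).
(V₂+V₁)/(V₂−V₁) = (1575+301)/(1575−301) = 1.4725; √ = 1.2135.
x_cross = 2·43.6·1.2135 = 105.82 m.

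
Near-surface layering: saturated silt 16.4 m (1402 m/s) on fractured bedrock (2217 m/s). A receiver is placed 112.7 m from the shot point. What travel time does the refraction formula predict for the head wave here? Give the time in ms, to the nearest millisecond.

t = x/V₂ + 2h·√(V₂²−V₁²)/(V₁V₂).
√(V₂²−V₁²) = √(2217²−1402²) = 1717.4 m/s; delay term = 2·16.4·1717.4/(1402·2217) = 0.01812 s.
t = 112.7/2217 + 0.01812 = 0.06896 s.

69 ms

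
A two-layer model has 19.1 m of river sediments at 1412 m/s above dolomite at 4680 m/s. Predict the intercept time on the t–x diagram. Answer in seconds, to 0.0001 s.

tᵢ = 2h·√(V₂²−V₁²)/(V₁V₂).
√(V₂²−V₁²) = √(4680²−1412²) = 4461.9 m/s.
tᵢ = 2·19.1·4461.9/(1412·4680) = 0.02579 s.

0.0258 s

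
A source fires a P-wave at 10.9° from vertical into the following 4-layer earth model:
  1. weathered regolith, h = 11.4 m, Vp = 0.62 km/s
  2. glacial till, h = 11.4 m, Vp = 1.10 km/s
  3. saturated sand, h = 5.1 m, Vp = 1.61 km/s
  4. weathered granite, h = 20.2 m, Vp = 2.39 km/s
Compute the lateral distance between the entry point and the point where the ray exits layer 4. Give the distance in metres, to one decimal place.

30.6 m

Apply Snell's law at each interface; in layer i the horizontal offset is hᵢ·tan θᵢ.
Layer 1: θ = 10.90°; offset = 11.4·tan 10.90° = 2.195 m.
Layer 2: sin θ = 1.10·sin 10.9°/0.62 = 0.3355, θ = 19.60°; offset = 11.4·tan 19.60° = 4.060 m.
Layer 3: sin θ = 1.61·sin 10.9°/0.62 = 0.4910, θ = 29.41°; offset = 5.1·tan 29.41° = 2.875 m.
Layer 4: sin θ = 2.39·sin 10.9°/0.62 = 0.7289, θ = 46.80°; offset = 20.2·tan 46.80° = 21.509 m.
Summing the layer offsets gives 30.638 m.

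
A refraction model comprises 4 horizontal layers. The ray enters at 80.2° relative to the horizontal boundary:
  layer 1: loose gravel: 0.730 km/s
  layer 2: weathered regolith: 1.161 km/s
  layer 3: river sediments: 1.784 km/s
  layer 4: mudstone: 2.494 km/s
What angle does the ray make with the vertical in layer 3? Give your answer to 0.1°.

From the normal: θ₁ = 90° − 80.2° = 9.8°.
Snell's law across each interface conserves sin θ / V, so sin θ_3 = V_3·sin θ₁/V₁.
sin θ_3 = 1.784 × sin 9.8° / 0.730 = 0.4160.
θ_3 = 24.58° from the vertical.

24.6°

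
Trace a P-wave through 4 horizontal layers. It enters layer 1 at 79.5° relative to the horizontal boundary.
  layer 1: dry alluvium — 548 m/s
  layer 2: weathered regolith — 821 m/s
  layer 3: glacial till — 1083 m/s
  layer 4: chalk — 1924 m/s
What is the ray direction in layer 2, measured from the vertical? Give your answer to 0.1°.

From the normal: θ₁ = 90° − 79.5° = 10.5°.
Ray parameter p = sin 10.5° / 548 = 3.3255e-04 s/m.
sin θ_2 = p·V_2 = 3.3255e-04 × 821 = 0.2730.
θ_2 = 15.84° from the vertical.

15.8°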